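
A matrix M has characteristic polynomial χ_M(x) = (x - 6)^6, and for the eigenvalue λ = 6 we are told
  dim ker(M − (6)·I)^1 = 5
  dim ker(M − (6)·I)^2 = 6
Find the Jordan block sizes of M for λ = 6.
Block sizes for λ = 6: [2, 1, 1, 1, 1]

From the dimensions of kernels of powers, the number of Jordan blocks of size at least j is d_j − d_{j−1} where d_j = dim ker(N^j) (with d_0 = 0). Computing the differences gives [5, 1].
The number of blocks of size exactly k is (#blocks of size ≥ k) − (#blocks of size ≥ k + 1), so the partition is: 4 block(s) of size 1, 1 block(s) of size 2.
In nonincreasing order the block sizes are [2, 1, 1, 1, 1].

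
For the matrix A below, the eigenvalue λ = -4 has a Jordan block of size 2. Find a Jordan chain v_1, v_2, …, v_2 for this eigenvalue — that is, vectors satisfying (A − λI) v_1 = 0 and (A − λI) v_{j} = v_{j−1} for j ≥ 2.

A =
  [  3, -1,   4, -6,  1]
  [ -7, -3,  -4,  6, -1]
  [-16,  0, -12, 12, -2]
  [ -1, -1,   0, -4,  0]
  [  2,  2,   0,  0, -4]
A Jordan chain for λ = -4 of length 2:
v_1 = (7, -7, -16, -1, 2)ᵀ
v_2 = (1, 0, 0, 0, 0)ᵀ

Let N = A − (-4)·I. We want v_2 with N^2 v_2 = 0 but N^1 v_2 ≠ 0; then v_{j-1} := N · v_j for j = 2, …, 2.

Pick v_2 = (1, 0, 0, 0, 0)ᵀ.
Then v_1 = N · v_2 = (7, -7, -16, -1, 2)ᵀ.

Sanity check: (A − (-4)·I) v_1 = (0, 0, 0, 0, 0)ᵀ = 0. ✓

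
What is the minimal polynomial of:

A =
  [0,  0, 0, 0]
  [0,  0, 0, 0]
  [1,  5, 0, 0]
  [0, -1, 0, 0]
x^2

The characteristic polynomial is χ_A(x) = x^4, so the eigenvalues are known. The minimal polynomial is
  m_A(x) = Π_λ (x − λ)^{k_λ}
where k_λ is the size of the *largest* Jordan block for λ (equivalently, the smallest k with (A − λI)^k v = 0 for every generalised eigenvector v of λ).

  λ = 0: largest Jordan block has size 2, contributing (x − 0)^2

So m_A(x) = x^2 = x^2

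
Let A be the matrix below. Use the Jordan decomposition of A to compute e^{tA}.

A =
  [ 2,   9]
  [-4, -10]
e^{tA} =
  [6*t*exp(-4*t) + exp(-4*t), 9*t*exp(-4*t)]
  [-4*t*exp(-4*t), -6*t*exp(-4*t) + exp(-4*t)]

Strategy: write A = P · J · P⁻¹ where J is a Jordan canonical form, so e^{tA} = P · e^{tJ} · P⁻¹, and e^{tJ} can be computed block-by-block.

A has Jordan form
J =
  [-4,  1]
  [ 0, -4]
(up to reordering of blocks).

Per-block formulas:
  For a 2×2 Jordan block J_2(-4): exp(t · J_2(-4)) = e^(-4t)·(I + t·N), where N is the 2×2 nilpotent shift.

After assembling e^{tJ} and conjugating by P, we get:

e^{tA} =
  [6*t*exp(-4*t) + exp(-4*t), 9*t*exp(-4*t)]
  [-4*t*exp(-4*t), -6*t*exp(-4*t) + exp(-4*t)]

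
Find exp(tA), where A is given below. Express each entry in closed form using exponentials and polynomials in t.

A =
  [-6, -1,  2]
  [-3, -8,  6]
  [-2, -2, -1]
e^{tA} =
  [-t*exp(-5*t) + exp(-5*t), -t*exp(-5*t), 2*t*exp(-5*t)]
  [-3*t*exp(-5*t), -3*t*exp(-5*t) + exp(-5*t), 6*t*exp(-5*t)]
  [-2*t*exp(-5*t), -2*t*exp(-5*t), 4*t*exp(-5*t) + exp(-5*t)]

Strategy: write A = P · J · P⁻¹ where J is a Jordan canonical form, so e^{tA} = P · e^{tJ} · P⁻¹, and e^{tJ} can be computed block-by-block.

A has Jordan form
J =
  [-5,  1,  0]
  [ 0, -5,  0]
  [ 0,  0, -5]
(up to reordering of blocks).

Per-block formulas:
  For a 2×2 Jordan block J_2(-5): exp(t · J_2(-5)) = e^(-5t)·(I + t·N), where N is the 2×2 nilpotent shift.
  For a 1×1 block at λ = -5: exp(t · [-5]) = [e^(-5t)].

After assembling e^{tJ} and conjugating by P, we get:

e^{tA} =
  [-t*exp(-5*t) + exp(-5*t), -t*exp(-5*t), 2*t*exp(-5*t)]
  [-3*t*exp(-5*t), -3*t*exp(-5*t) + exp(-5*t), 6*t*exp(-5*t)]
  [-2*t*exp(-5*t), -2*t*exp(-5*t), 4*t*exp(-5*t) + exp(-5*t)]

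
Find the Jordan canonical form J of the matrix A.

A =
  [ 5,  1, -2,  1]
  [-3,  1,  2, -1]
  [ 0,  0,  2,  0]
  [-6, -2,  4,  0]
J_2(2) ⊕ J_1(2) ⊕ J_1(2)

The characteristic polynomial is
  det(x·I − A) = x^4 - 8*x^3 + 24*x^2 - 32*x + 16 = (x - 2)^4

Eigenvalues and multiplicities (the geometric multiplicity of λ is n − rank(A − λI), which equals the number of Jordan blocks for λ):
  λ = 2: algebraic multiplicity = 4, geometric multiplicity = 3

Determining the block sizes for each eigenvalue:
  λ = 2: 3 blocks summing to 4 forces exactly one block of size 2 and the rest size 1 → block sizes [2, 1, 1]

Assembling the blocks gives a Jordan form
J =
  [2, 1, 0, 0]
  [0, 2, 0, 0]
  [0, 0, 2, 0]
  [0, 0, 0, 2]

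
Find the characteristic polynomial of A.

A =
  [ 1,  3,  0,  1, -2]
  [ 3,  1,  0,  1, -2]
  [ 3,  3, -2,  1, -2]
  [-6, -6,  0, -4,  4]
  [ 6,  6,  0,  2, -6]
x^5 + 10*x^4 + 40*x^3 + 80*x^2 + 80*x + 32

Expanding det(x·I − A) (e.g. by cofactor expansion or by noting that A is similar to its Jordan form J, which has the same characteristic polynomial as A) gives
  χ_A(x) = x^5 + 10*x^4 + 40*x^3 + 80*x^2 + 80*x + 32
which factors as (x + 2)^5. The eigenvalues (with algebraic multiplicities) are λ = -2 with multiplicity 5.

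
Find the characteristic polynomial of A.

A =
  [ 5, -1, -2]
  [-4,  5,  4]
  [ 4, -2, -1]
x^3 - 9*x^2 + 27*x - 27

Expanding det(x·I − A) (e.g. by cofactor expansion or by noting that A is similar to its Jordan form J, which has the same characteristic polynomial as A) gives
  χ_A(x) = x^3 - 9*x^2 + 27*x - 27
which factors as (x - 3)^3. The eigenvalues (with algebraic multiplicities) are λ = 3 with multiplicity 3.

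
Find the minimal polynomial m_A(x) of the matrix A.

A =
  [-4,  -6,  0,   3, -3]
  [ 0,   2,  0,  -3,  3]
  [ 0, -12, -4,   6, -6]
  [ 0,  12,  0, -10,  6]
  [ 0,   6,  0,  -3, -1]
x^2 + 5*x + 4

The characteristic polynomial is χ_A(x) = (x + 1)*(x + 4)^4, so the eigenvalues are known. The minimal polynomial is
  m_A(x) = Π_λ (x − λ)^{k_λ}
where k_λ is the size of the *largest* Jordan block for λ (equivalently, the smallest k with (A − λI)^k v = 0 for every generalised eigenvector v of λ).

  λ = -4: largest Jordan block has size 1, contributing (x + 4)
  λ = -1: largest Jordan block has size 1, contributing (x + 1)

So m_A(x) = (x + 1)*(x + 4) = x^2 + 5*x + 4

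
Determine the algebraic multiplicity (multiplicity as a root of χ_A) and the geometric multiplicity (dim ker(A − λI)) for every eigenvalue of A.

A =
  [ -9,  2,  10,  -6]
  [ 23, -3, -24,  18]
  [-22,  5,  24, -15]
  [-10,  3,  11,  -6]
λ = 1: alg = 3, geom = 1; λ = 3: alg = 1, geom = 1

Step 1 — factor the characteristic polynomial to read off the algebraic multiplicities:
  χ_A(x) = (x - 3)*(x - 1)^3

Step 2 — compute geometric multiplicities via the rank-nullity identity g(λ) = n − rank(A − λI):
  rank(A − (1)·I) = 3, so dim ker(A − (1)·I) = n − 3 = 1
  rank(A − (3)·I) = 3, so dim ker(A − (3)·I) = n − 3 = 1

Summary:
  λ = 1: algebraic multiplicity = 3, geometric multiplicity = 1
  λ = 3: algebraic multiplicity = 1, geometric multiplicity = 1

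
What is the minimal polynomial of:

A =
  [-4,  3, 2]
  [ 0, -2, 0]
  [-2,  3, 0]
x^2 + 4*x + 4

The characteristic polynomial is χ_A(x) = (x + 2)^3, so the eigenvalues are known. The minimal polynomial is
  m_A(x) = Π_λ (x − λ)^{k_λ}
where k_λ is the size of the *largest* Jordan block for λ (equivalently, the smallest k with (A − λI)^k v = 0 for every generalised eigenvector v of λ).

  λ = -2: largest Jordan block has size 2, contributing (x + 2)^2

So m_A(x) = (x + 2)^2 = x^2 + 4*x + 4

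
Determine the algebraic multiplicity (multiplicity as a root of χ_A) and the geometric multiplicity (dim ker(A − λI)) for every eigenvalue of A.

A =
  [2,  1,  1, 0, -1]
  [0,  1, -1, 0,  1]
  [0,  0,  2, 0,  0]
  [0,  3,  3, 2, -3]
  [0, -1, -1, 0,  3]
λ = 2: alg = 5, geom = 4

Step 1 — factor the characteristic polynomial to read off the algebraic multiplicities:
  χ_A(x) = (x - 2)^5

Step 2 — compute geometric multiplicities via the rank-nullity identity g(λ) = n − rank(A − λI):
  rank(A − (2)·I) = 1, so dim ker(A − (2)·I) = n − 1 = 4

Summary:
  λ = 2: algebraic multiplicity = 5, geometric multiplicity = 4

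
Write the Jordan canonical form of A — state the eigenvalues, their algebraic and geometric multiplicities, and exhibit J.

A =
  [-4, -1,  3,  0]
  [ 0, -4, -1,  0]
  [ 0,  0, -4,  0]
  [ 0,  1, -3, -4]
J_3(-4) ⊕ J_1(-4)

The characteristic polynomial is
  det(x·I − A) = x^4 + 16*x^3 + 96*x^2 + 256*x + 256 = (x + 4)^4

Eigenvalues and multiplicities (the geometric multiplicity of λ is n − rank(A − λI), which equals the number of Jordan blocks for λ):
  λ = -4: algebraic multiplicity = 4, geometric multiplicity = 2

Determining the block sizes for each eigenvalue:
  λ = -4: with am = 4 and gm = 2, the partition is not yet determined (e.g. several partitions of 4 into 2 parts exist). Let N = A − (-4)·I. Computing rank(N^1) = 2, rank(N^2) = 1, rank(N^3) = 0; the number of blocks of size ≥ j is rank(N^{j−1}) − rank(N^j), giving [2, 1, 1]. So we have 1 block(s) of size 3, 1 block(s) of size 1 → block sizes [3, 1]

Assembling the blocks gives a Jordan form
J =
  [-4,  1,  0,  0]
  [ 0, -4,  1,  0]
  [ 0,  0, -4,  0]
  [ 0,  0,  0, -4]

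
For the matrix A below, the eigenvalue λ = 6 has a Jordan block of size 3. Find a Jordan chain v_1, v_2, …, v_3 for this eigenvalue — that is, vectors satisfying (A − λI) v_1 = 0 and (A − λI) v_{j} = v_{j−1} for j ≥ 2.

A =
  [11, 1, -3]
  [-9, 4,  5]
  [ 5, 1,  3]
A Jordan chain for λ = 6 of length 3:
v_1 = (1, -2, 1)ᵀ
v_2 = (5, -9, 5)ᵀ
v_3 = (1, 0, 0)ᵀ

Let N = A − (6)·I. We want v_3 with N^3 v_3 = 0 but N^2 v_3 ≠ 0; then v_{j-1} := N · v_j for j = 3, …, 2.

Pick v_3 = (1, 0, 0)ᵀ.
Then v_2 = N · v_3 = (5, -9, 5)ᵀ.
Then v_1 = N · v_2 = (1, -2, 1)ᵀ.

Sanity check: (A − (6)·I) v_1 = (0, 0, 0)ᵀ = 0. ✓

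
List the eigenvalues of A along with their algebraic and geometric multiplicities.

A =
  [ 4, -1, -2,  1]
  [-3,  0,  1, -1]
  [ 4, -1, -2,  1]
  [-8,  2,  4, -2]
λ = 0: alg = 4, geom = 2

Step 1 — factor the characteristic polynomial to read off the algebraic multiplicities:
  χ_A(x) = x^4

Step 2 — compute geometric multiplicities via the rank-nullity identity g(λ) = n − rank(A − λI):
  rank(A − (0)·I) = 2, so dim ker(A − (0)·I) = n − 2 = 2

Summary:
  λ = 0: algebraic multiplicity = 4, geometric multiplicity = 2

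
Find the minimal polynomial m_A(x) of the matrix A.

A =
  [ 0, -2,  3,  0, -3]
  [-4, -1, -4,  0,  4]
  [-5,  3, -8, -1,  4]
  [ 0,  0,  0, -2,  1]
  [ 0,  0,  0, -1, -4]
x^3 + 9*x^2 + 27*x + 27

The characteristic polynomial is χ_A(x) = (x + 3)^5, so the eigenvalues are known. The minimal polynomial is
  m_A(x) = Π_λ (x − λ)^{k_λ}
where k_λ is the size of the *largest* Jordan block for λ (equivalently, the smallest k with (A − λI)^k v = 0 for every generalised eigenvector v of λ).

  λ = -3: largest Jordan block has size 3, contributing (x + 3)^3

So m_A(x) = (x + 3)^3 = x^3 + 9*x^2 + 27*x + 27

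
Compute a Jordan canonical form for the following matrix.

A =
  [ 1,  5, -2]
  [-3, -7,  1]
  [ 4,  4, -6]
J_3(-4)

The characteristic polynomial is
  det(x·I − A) = x^3 + 12*x^2 + 48*x + 64 = (x + 4)^3

Eigenvalues and multiplicities (the geometric multiplicity of λ is n − rank(A − λI), which equals the number of Jordan blocks for λ):
  λ = -4: algebraic multiplicity = 3, geometric multiplicity = 1

Determining the block sizes for each eigenvalue:
  λ = -4: one block (gm = 1), so the single block has size am = 3 → block sizes [3]

Assembling the blocks gives a Jordan form
J =
  [-4,  1,  0]
  [ 0, -4,  1]
  [ 0,  0, -4]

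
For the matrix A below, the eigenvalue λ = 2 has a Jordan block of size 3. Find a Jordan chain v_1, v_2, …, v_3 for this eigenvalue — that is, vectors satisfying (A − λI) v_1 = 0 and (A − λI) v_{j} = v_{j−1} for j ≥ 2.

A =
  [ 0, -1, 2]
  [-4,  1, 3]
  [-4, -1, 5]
A Jordan chain for λ = 2 of length 3:
v_1 = (1, 2, 2)ᵀ
v_2 = (-1, -1, -1)ᵀ
v_3 = (0, 1, 0)ᵀ

Let N = A − (2)·I. We want v_3 with N^3 v_3 = 0 but N^2 v_3 ≠ 0; then v_{j-1} := N · v_j for j = 3, …, 2.

Pick v_3 = (0, 1, 0)ᵀ.
Then v_2 = N · v_3 = (-1, -1, -1)ᵀ.
Then v_1 = N · v_2 = (1, 2, 2)ᵀ.

Sanity check: (A − (2)·I) v_1 = (0, 0, 0)ᵀ = 0. ✓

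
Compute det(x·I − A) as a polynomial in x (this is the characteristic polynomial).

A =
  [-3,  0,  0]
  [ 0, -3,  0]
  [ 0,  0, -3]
x^3 + 9*x^2 + 27*x + 27

Expanding det(x·I − A) (e.g. by cofactor expansion or by noting that A is similar to its Jordan form J, which has the same characteristic polynomial as A) gives
  χ_A(x) = x^3 + 9*x^2 + 27*x + 27
which factors as (x + 3)^3. The eigenvalues (with algebraic multiplicities) are λ = -3 with multiplicity 3.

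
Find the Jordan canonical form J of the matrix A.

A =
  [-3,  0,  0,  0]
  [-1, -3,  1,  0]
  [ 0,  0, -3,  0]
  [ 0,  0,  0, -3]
J_2(-3) ⊕ J_1(-3) ⊕ J_1(-3)

The characteristic polynomial is
  det(x·I − A) = x^4 + 12*x^3 + 54*x^2 + 108*x + 81 = (x + 3)^4

Eigenvalues and multiplicities (the geometric multiplicity of λ is n − rank(A − λI), which equals the number of Jordan blocks for λ):
  λ = -3: algebraic multiplicity = 4, geometric multiplicity = 3

Determining the block sizes for each eigenvalue:
  λ = -3: 3 blocks summing to 4 forces exactly one block of size 2 and the rest size 1 → block sizes [2, 1, 1]

Assembling the blocks gives a Jordan form
J =
  [-3,  1,  0,  0]
  [ 0, -3,  0,  0]
  [ 0,  0, -3,  0]
  [ 0,  0,  0, -3]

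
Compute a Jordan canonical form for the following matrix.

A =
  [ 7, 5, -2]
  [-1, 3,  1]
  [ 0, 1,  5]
J_3(5)

The characteristic polynomial is
  det(x·I − A) = x^3 - 15*x^2 + 75*x - 125 = (x - 5)^3

Eigenvalues and multiplicities (the geometric multiplicity of λ is n − rank(A − λI), which equals the number of Jordan blocks for λ):
  λ = 5: algebraic multiplicity = 3, geometric multiplicity = 1

Determining the block sizes for each eigenvalue:
  λ = 5: one block (gm = 1), so the single block has size am = 3 → block sizes [3]

Assembling the blocks gives a Jordan form
J =
  [5, 1, 0]
  [0, 5, 1]
  [0, 0, 5]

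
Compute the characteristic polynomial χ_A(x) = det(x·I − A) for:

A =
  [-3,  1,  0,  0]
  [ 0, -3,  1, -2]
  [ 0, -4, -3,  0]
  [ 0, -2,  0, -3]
x^4 + 12*x^3 + 54*x^2 + 108*x + 81

Expanding det(x·I − A) (e.g. by cofactor expansion or by noting that A is similar to its Jordan form J, which has the same characteristic polynomial as A) gives
  χ_A(x) = x^4 + 12*x^3 + 54*x^2 + 108*x + 81
which factors as (x + 3)^4. The eigenvalues (with algebraic multiplicities) are λ = -3 with multiplicity 4.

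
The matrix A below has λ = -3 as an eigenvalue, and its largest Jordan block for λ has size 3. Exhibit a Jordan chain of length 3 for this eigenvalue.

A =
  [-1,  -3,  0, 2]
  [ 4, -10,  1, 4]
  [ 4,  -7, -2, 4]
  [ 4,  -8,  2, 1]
A Jordan chain for λ = -3 of length 3:
v_1 = (-1, -2, -2, -2)ᵀ
v_2 = (-3, -7, -7, -8)ᵀ
v_3 = (0, 1, 0, 0)ᵀ

Let N = A − (-3)·I. We want v_3 with N^3 v_3 = 0 but N^2 v_3 ≠ 0; then v_{j-1} := N · v_j for j = 3, …, 2.

Pick v_3 = (0, 1, 0, 0)ᵀ.
Then v_2 = N · v_3 = (-3, -7, -7, -8)ᵀ.
Then v_1 = N · v_2 = (-1, -2, -2, -2)ᵀ.

Sanity check: (A − (-3)·I) v_1 = (0, 0, 0, 0)ᵀ = 0. ✓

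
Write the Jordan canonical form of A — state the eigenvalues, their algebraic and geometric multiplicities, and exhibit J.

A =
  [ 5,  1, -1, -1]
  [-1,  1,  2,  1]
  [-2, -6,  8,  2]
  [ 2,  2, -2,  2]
J_3(4) ⊕ J_1(4)

The characteristic polynomial is
  det(x·I − A) = x^4 - 16*x^3 + 96*x^2 - 256*x + 256 = (x - 4)^4

Eigenvalues and multiplicities (the geometric multiplicity of λ is n − rank(A − λI), which equals the number of Jordan blocks for λ):
  λ = 4: algebraic multiplicity = 4, geometric multiplicity = 2

Determining the block sizes for each eigenvalue:
  λ = 4: with am = 4 and gm = 2, the partition is not yet determined (e.g. several partitions of 4 into 2 parts exist). Let N = A − (4)·I. Computing rank(N^1) = 2, rank(N^2) = 1, rank(N^3) = 0; the number of blocks of size ≥ j is rank(N^{j−1}) − rank(N^j), giving [2, 1, 1]. So we have 1 block(s) of size 3, 1 block(s) of size 1 → block sizes [3, 1]

Assembling the blocks gives a Jordan form
J =
  [4, 1, 0, 0]
  [0, 4, 1, 0]
  [0, 0, 4, 0]
  [0, 0, 0, 4]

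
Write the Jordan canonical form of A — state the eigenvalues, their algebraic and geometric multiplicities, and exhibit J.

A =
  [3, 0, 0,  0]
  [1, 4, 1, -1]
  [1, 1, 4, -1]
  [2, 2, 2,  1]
J_2(3) ⊕ J_1(3) ⊕ J_1(3)

The characteristic polynomial is
  det(x·I − A) = x^4 - 12*x^3 + 54*x^2 - 108*x + 81 = (x - 3)^4

Eigenvalues and multiplicities (the geometric multiplicity of λ is n − rank(A − λI), which equals the number of Jordan blocks for λ):
  λ = 3: algebraic multiplicity = 4, geometric multiplicity = 3

Determining the block sizes for each eigenvalue:
  λ = 3: 3 blocks summing to 4 forces exactly one block of size 2 and the rest size 1 → block sizes [2, 1, 1]

Assembling the blocks gives a Jordan form
J =
  [3, 1, 0, 0]
  [0, 3, 0, 0]
  [0, 0, 3, 0]
  [0, 0, 0, 3]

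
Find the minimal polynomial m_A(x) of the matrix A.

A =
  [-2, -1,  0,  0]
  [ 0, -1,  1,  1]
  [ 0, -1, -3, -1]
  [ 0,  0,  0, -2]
x^3 + 6*x^2 + 12*x + 8

The characteristic polynomial is χ_A(x) = (x + 2)^4, so the eigenvalues are known. The minimal polynomial is
  m_A(x) = Π_λ (x − λ)^{k_λ}
where k_λ is the size of the *largest* Jordan block for λ (equivalently, the smallest k with (A − λI)^k v = 0 for every generalised eigenvector v of λ).

  λ = -2: largest Jordan block has size 3, contributing (x + 2)^3

So m_A(x) = (x + 2)^3 = x^3 + 6*x^2 + 12*x + 8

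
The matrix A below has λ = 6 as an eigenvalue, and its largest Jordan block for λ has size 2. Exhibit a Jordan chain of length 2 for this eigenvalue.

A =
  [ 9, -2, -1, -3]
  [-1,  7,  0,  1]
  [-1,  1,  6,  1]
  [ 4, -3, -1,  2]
A Jordan chain for λ = 6 of length 2:
v_1 = (3, -1, -1, 4)ᵀ
v_2 = (1, 0, 0, 0)ᵀ

Let N = A − (6)·I. We want v_2 with N^2 v_2 = 0 but N^1 v_2 ≠ 0; then v_{j-1} := N · v_j for j = 2, …, 2.

Pick v_2 = (1, 0, 0, 0)ᵀ.
Then v_1 = N · v_2 = (3, -1, -1, 4)ᵀ.

Sanity check: (A − (6)·I) v_1 = (0, 0, 0, 0)ᵀ = 0. ✓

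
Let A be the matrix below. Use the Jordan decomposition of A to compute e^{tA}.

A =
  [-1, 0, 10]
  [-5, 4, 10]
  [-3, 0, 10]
e^{tA} =
  [-5*exp(5*t) + 6*exp(4*t), 0, 10*exp(5*t) - 10*exp(4*t)]
  [-5*exp(5*t) + 5*exp(4*t), exp(4*t), 10*exp(5*t) - 10*exp(4*t)]
  [-3*exp(5*t) + 3*exp(4*t), 0, 6*exp(5*t) - 5*exp(4*t)]

Strategy: write A = P · J · P⁻¹ where J is a Jordan canonical form, so e^{tA} = P · e^{tJ} · P⁻¹, and e^{tJ} can be computed block-by-block.

A has Jordan form
J =
  [4, 0, 0]
  [0, 4, 0]
  [0, 0, 5]
(up to reordering of blocks).

Per-block formulas:
  For a 1×1 block at λ = 4: exp(t · [4]) = [e^(4t)].
  For a 1×1 block at λ = 5: exp(t · [5]) = [e^(5t)].

After assembling e^{tJ} and conjugating by P, we get:

e^{tA} =
  [-5*exp(5*t) + 6*exp(4*t), 0, 10*exp(5*t) - 10*exp(4*t)]
  [-5*exp(5*t) + 5*exp(4*t), exp(4*t), 10*exp(5*t) - 10*exp(4*t)]
  [-3*exp(5*t) + 3*exp(4*t), 0, 6*exp(5*t) - 5*exp(4*t)]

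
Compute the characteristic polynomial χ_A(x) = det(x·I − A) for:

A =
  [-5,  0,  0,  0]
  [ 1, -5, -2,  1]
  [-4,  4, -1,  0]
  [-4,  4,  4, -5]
x^4 + 16*x^3 + 94*x^2 + 240*x + 225

Expanding det(x·I − A) (e.g. by cofactor expansion or by noting that A is similar to its Jordan form J, which has the same characteristic polynomial as A) gives
  χ_A(x) = x^4 + 16*x^3 + 94*x^2 + 240*x + 225
which factors as (x + 3)^2*(x + 5)^2. The eigenvalues (with algebraic multiplicities) are λ = -5 with multiplicity 2, λ = -3 with multiplicity 2.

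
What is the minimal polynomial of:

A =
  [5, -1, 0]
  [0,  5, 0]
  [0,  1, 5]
x^2 - 10*x + 25

The characteristic polynomial is χ_A(x) = (x - 5)^3, so the eigenvalues are known. The minimal polynomial is
  m_A(x) = Π_λ (x − λ)^{k_λ}
where k_λ is the size of the *largest* Jordan block for λ (equivalently, the smallest k with (A − λI)^k v = 0 for every generalised eigenvector v of λ).

  λ = 5: largest Jordan block has size 2, contributing (x − 5)^2

So m_A(x) = (x - 5)^2 = x^2 - 10*x + 25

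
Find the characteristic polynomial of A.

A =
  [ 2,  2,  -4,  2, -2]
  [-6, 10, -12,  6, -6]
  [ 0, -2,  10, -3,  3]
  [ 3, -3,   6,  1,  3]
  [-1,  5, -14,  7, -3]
x^5 - 20*x^4 + 160*x^3 - 640*x^2 + 1280*x - 1024

Expanding det(x·I − A) (e.g. by cofactor expansion or by noting that A is similar to its Jordan form J, which has the same characteristic polynomial as A) gives
  χ_A(x) = x^5 - 20*x^4 + 160*x^3 - 640*x^2 + 1280*x - 1024
which factors as (x - 4)^5. The eigenvalues (with algebraic multiplicities) are λ = 4 with multiplicity 5.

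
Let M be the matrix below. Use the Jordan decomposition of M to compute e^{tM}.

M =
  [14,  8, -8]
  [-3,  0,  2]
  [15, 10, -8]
e^{tM} =
  [12*t*exp(2*t) + exp(2*t), 8*t*exp(2*t), -8*t*exp(2*t)]
  [-3*t*exp(2*t), -2*t*exp(2*t) + exp(2*t), 2*t*exp(2*t)]
  [15*t*exp(2*t), 10*t*exp(2*t), -10*t*exp(2*t) + exp(2*t)]

Strategy: write M = P · J · P⁻¹ where J is a Jordan canonical form, so e^{tM} = P · e^{tJ} · P⁻¹, and e^{tJ} can be computed block-by-block.

M has Jordan form
J =
  [2, 1, 0]
  [0, 2, 0]
  [0, 0, 2]
(up to reordering of blocks).

Per-block formulas:
  For a 2×2 Jordan block J_2(2): exp(t · J_2(2)) = e^(2t)·(I + t·N), where N is the 2×2 nilpotent shift.
  For a 1×1 block at λ = 2: exp(t · [2]) = [e^(2t)].

After assembling e^{tJ} and conjugating by P, we get:

e^{tM} =
  [12*t*exp(2*t) + exp(2*t), 8*t*exp(2*t), -8*t*exp(2*t)]
  [-3*t*exp(2*t), -2*t*exp(2*t) + exp(2*t), 2*t*exp(2*t)]
  [15*t*exp(2*t), 10*t*exp(2*t), -10*t*exp(2*t) + exp(2*t)]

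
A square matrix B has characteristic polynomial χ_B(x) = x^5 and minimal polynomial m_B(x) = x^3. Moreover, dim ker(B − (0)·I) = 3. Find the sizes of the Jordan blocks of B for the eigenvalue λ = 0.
Block sizes for λ = 0: [3, 1, 1]

Step 1 — from the characteristic polynomial, algebraic multiplicity of λ = 0 is 5. From dim ker(B − (0)·I) = 3, there are exactly 3 Jordan blocks for λ = 0.
Step 2 — from the minimal polynomial, the factor (x − 0)^3 tells us the largest block for λ = 0 has size 3.
Step 3 — with total size 5, 3 blocks, and largest block 3, the block sizes (in nonincreasing order) are [3, 1, 1].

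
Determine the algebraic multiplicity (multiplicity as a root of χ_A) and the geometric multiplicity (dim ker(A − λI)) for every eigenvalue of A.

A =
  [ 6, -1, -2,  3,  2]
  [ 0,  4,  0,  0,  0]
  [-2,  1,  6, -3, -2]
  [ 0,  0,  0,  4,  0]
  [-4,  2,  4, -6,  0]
λ = 4: alg = 5, geom = 4

Step 1 — factor the characteristic polynomial to read off the algebraic multiplicities:
  χ_A(x) = (x - 4)^5

Step 2 — compute geometric multiplicities via the rank-nullity identity g(λ) = n − rank(A − λI):
  rank(A − (4)·I) = 1, so dim ker(A − (4)·I) = n − 1 = 4

Summary:
  λ = 4: algebraic multiplicity = 5, geometric multiplicity = 4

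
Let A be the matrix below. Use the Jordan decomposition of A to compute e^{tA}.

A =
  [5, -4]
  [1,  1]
e^{tA} =
  [2*t*exp(3*t) + exp(3*t), -4*t*exp(3*t)]
  [t*exp(3*t), -2*t*exp(3*t) + exp(3*t)]

Strategy: write A = P · J · P⁻¹ where J is a Jordan canonical form, so e^{tA} = P · e^{tJ} · P⁻¹, and e^{tJ} can be computed block-by-block.

A has Jordan form
J =
  [3, 1]
  [0, 3]
(up to reordering of blocks).

Per-block formulas:
  For a 2×2 Jordan block J_2(3): exp(t · J_2(3)) = e^(3t)·(I + t·N), where N is the 2×2 nilpotent shift.

After assembling e^{tJ} and conjugating by P, we get:

e^{tA} =
  [2*t*exp(3*t) + exp(3*t), -4*t*exp(3*t)]
  [t*exp(3*t), -2*t*exp(3*t) + exp(3*t)]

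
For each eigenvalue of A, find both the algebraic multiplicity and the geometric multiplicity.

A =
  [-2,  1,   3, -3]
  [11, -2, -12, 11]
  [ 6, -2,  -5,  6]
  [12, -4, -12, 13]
λ = 1: alg = 4, geom = 2

Step 1 — factor the characteristic polynomial to read off the algebraic multiplicities:
  χ_A(x) = (x - 1)^4

Step 2 — compute geometric multiplicities via the rank-nullity identity g(λ) = n − rank(A − λI):
  rank(A − (1)·I) = 2, so dim ker(A − (1)·I) = n − 2 = 2

Summary:
  λ = 1: algebraic multiplicity = 4, geometric multiplicity = 2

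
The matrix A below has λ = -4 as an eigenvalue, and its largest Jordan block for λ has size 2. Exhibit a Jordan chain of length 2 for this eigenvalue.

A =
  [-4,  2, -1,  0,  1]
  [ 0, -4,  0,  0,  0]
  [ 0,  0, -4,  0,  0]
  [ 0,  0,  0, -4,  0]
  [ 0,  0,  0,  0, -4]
A Jordan chain for λ = -4 of length 2:
v_1 = (2, 0, 0, 0, 0)ᵀ
v_2 = (0, 1, 0, 0, 0)ᵀ

Let N = A − (-4)·I. We want v_2 with N^2 v_2 = 0 but N^1 v_2 ≠ 0; then v_{j-1} := N · v_j for j = 2, …, 2.

Pick v_2 = (0, 1, 0, 0, 0)ᵀ.
Then v_1 = N · v_2 = (2, 0, 0, 0, 0)ᵀ.

Sanity check: (A − (-4)·I) v_1 = (0, 0, 0, 0, 0)ᵀ = 0. ✓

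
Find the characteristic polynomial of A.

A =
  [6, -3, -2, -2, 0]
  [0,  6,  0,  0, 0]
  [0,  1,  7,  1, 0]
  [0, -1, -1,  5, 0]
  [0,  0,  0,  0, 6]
x^5 - 30*x^4 + 360*x^3 - 2160*x^2 + 6480*x - 7776

Expanding det(x·I − A) (e.g. by cofactor expansion or by noting that A is similar to its Jordan form J, which has the same characteristic polynomial as A) gives
  χ_A(x) = x^5 - 30*x^4 + 360*x^3 - 2160*x^2 + 6480*x - 7776
which factors as (x - 6)^5. The eigenvalues (with algebraic multiplicities) are λ = 6 with multiplicity 5.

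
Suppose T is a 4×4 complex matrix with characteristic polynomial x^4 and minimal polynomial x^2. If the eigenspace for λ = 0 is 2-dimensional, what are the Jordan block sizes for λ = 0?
Block sizes for λ = 0: [2, 2]

Step 1 — from the characteristic polynomial, algebraic multiplicity of λ = 0 is 4. From dim ker(T − (0)·I) = 2, there are exactly 2 Jordan blocks for λ = 0.
Step 2 — from the minimal polynomial, the factor (x − 0)^2 tells us the largest block for λ = 0 has size 2.
Step 3 — with total size 4, 2 blocks, and largest block 2, the block sizes (in nonincreasing order) are [2, 2].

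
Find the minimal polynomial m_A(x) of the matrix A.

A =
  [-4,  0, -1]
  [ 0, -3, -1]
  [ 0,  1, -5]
x^3 + 12*x^2 + 48*x + 64

The characteristic polynomial is χ_A(x) = (x + 4)^3, so the eigenvalues are known. The minimal polynomial is
  m_A(x) = Π_λ (x − λ)^{k_λ}
where k_λ is the size of the *largest* Jordan block for λ (equivalently, the smallest k with (A − λI)^k v = 0 for every generalised eigenvector v of λ).

  λ = -4: largest Jordan block has size 3, contributing (x + 4)^3

So m_A(x) = (x + 4)^3 = x^3 + 12*x^2 + 48*x + 64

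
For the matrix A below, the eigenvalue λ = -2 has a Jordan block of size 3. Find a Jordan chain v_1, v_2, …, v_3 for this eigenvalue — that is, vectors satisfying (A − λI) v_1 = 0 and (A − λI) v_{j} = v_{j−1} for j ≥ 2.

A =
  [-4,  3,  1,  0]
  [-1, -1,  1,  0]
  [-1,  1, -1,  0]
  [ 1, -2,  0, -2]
A Jordan chain for λ = -2 of length 3:
v_1 = (-2, -1, -1, 1)ᵀ
v_2 = (3, 1, 1, -2)ᵀ
v_3 = (0, 1, 0, 0)ᵀ

Let N = A − (-2)·I. We want v_3 with N^3 v_3 = 0 but N^2 v_3 ≠ 0; then v_{j-1} := N · v_j for j = 3, …, 2.

Pick v_3 = (0, 1, 0, 0)ᵀ.
Then v_2 = N · v_3 = (3, 1, 1, -2)ᵀ.
Then v_1 = N · v_2 = (-2, -1, -1, 1)ᵀ.

Sanity check: (A − (-2)·I) v_1 = (0, 0, 0, 0)ᵀ = 0. ✓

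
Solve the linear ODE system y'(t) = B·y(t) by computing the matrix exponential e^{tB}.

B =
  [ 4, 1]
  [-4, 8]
e^{tB} =
  [-2*t*exp(6*t) + exp(6*t), t*exp(6*t)]
  [-4*t*exp(6*t), 2*t*exp(6*t) + exp(6*t)]

Strategy: write B = P · J · P⁻¹ where J is a Jordan canonical form, so e^{tB} = P · e^{tJ} · P⁻¹, and e^{tJ} can be computed block-by-block.

B has Jordan form
J =
  [6, 1]
  [0, 6]
(up to reordering of blocks).

Per-block formulas:
  For a 2×2 Jordan block J_2(6): exp(t · J_2(6)) = e^(6t)·(I + t·N), where N is the 2×2 nilpotent shift.

After assembling e^{tJ} and conjugating by P, we get:

e^{tB} =
  [-2*t*exp(6*t) + exp(6*t), t*exp(6*t)]
  [-4*t*exp(6*t), 2*t*exp(6*t) + exp(6*t)]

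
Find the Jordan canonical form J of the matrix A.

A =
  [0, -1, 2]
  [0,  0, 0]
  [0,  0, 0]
J_2(0) ⊕ J_1(0)

The characteristic polynomial is
  det(x·I − A) = x^3

Eigenvalues and multiplicities (the geometric multiplicity of λ is n − rank(A − λI), which equals the number of Jordan blocks for λ):
  λ = 0: algebraic multiplicity = 3, geometric multiplicity = 2

Determining the block sizes for each eigenvalue:
  λ = 0: 2 blocks summing to 3 forces exactly one block of size 2 and the rest size 1 → block sizes [2, 1]

Assembling the blocks gives a Jordan form
J =
  [0, 1, 0]
  [0, 0, 0]
  [0, 0, 0]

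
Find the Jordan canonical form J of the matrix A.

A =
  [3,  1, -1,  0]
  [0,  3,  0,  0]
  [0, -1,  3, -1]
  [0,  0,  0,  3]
J_3(3) ⊕ J_1(3)

The characteristic polynomial is
  det(x·I − A) = x^4 - 12*x^3 + 54*x^2 - 108*x + 81 = (x - 3)^4

Eigenvalues and multiplicities (the geometric multiplicity of λ is n − rank(A − λI), which equals the number of Jordan blocks for λ):
  λ = 3: algebraic multiplicity = 4, geometric multiplicity = 2

Determining the block sizes for each eigenvalue:
  λ = 3: with am = 4 and gm = 2, the partition is not yet determined (e.g. several partitions of 4 into 2 parts exist). Let N = A − (3)·I. Computing rank(N^1) = 2, rank(N^2) = 1, rank(N^3) = 0; the number of blocks of size ≥ j is rank(N^{j−1}) − rank(N^j), giving [2, 1, 1]. So we have 1 block(s) of size 3, 1 block(s) of size 1 → block sizes [3, 1]

Assembling the blocks gives a Jordan form
J =
  [3, 1, 0, 0]
  [0, 3, 1, 0]
  [0, 0, 3, 0]
  [0, 0, 0, 3]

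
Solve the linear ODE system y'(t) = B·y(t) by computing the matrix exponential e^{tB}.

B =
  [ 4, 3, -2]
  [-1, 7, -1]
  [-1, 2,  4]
e^{tB} =
  [-t*exp(5*t) + exp(5*t), -t^2*exp(5*t)/2 + 3*t*exp(5*t), t^2*exp(5*t)/2 - 2*t*exp(5*t)]
  [-t*exp(5*t), -t^2*exp(5*t)/2 + 2*t*exp(5*t) + exp(5*t), t^2*exp(5*t)/2 - t*exp(5*t)]
  [-t*exp(5*t), -t^2*exp(5*t)/2 + 2*t*exp(5*t), t^2*exp(5*t)/2 - t*exp(5*t) + exp(5*t)]

Strategy: write B = P · J · P⁻¹ where J is a Jordan canonical form, so e^{tB} = P · e^{tJ} · P⁻¹, and e^{tJ} can be computed block-by-block.

B has Jordan form
J =
  [5, 1, 0]
  [0, 5, 1]
  [0, 0, 5]
(up to reordering of blocks).

Per-block formulas:
  For a 3×3 Jordan block J_3(5): exp(t · J_3(5)) = e^(5t)·(I + t·N + (t^2/2)·N^2), where N is the 3×3 nilpotent shift.

After assembling e^{tJ} and conjugating by P, we get:

e^{tB} =
  [-t*exp(5*t) + exp(5*t), -t^2*exp(5*t)/2 + 3*t*exp(5*t), t^2*exp(5*t)/2 - 2*t*exp(5*t)]
  [-t*exp(5*t), -t^2*exp(5*t)/2 + 2*t*exp(5*t) + exp(5*t), t^2*exp(5*t)/2 - t*exp(5*t)]
  [-t*exp(5*t), -t^2*exp(5*t)/2 + 2*t*exp(5*t), t^2*exp(5*t)/2 - t*exp(5*t) + exp(5*t)]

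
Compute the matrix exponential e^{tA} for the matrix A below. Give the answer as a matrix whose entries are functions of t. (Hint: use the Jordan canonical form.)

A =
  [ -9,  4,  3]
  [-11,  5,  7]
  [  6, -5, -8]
e^{tA} =
  [-t^2*exp(-4*t)/2 - 5*t*exp(-4*t) + exp(-4*t), t^2*exp(-4*t)/2 + 4*t*exp(-4*t), t^2*exp(-4*t)/2 + 3*t*exp(-4*t)]
  [-t^2*exp(-4*t) - 11*t*exp(-4*t), t^2*exp(-4*t) + 9*t*exp(-4*t) + exp(-4*t), t^2*exp(-4*t) + 7*t*exp(-4*t)]
  [t^2*exp(-4*t)/2 + 6*t*exp(-4*t), -t^2*exp(-4*t)/2 - 5*t*exp(-4*t), -t^2*exp(-4*t)/2 - 4*t*exp(-4*t) + exp(-4*t)]

Strategy: write A = P · J · P⁻¹ where J is a Jordan canonical form, so e^{tA} = P · e^{tJ} · P⁻¹, and e^{tJ} can be computed block-by-block.

A has Jordan form
J =
  [-4,  1,  0]
  [ 0, -4,  1]
  [ 0,  0, -4]
(up to reordering of blocks).

Per-block formulas:
  For a 3×3 Jordan block J_3(-4): exp(t · J_3(-4)) = e^(-4t)·(I + t·N + (t^2/2)·N^2), where N is the 3×3 nilpotent shift.

After assembling e^{tJ} and conjugating by P, we get:

e^{tA} =
  [-t^2*exp(-4*t)/2 - 5*t*exp(-4*t) + exp(-4*t), t^2*exp(-4*t)/2 + 4*t*exp(-4*t), t^2*exp(-4*t)/2 + 3*t*exp(-4*t)]
  [-t^2*exp(-4*t) - 11*t*exp(-4*t), t^2*exp(-4*t) + 9*t*exp(-4*t) + exp(-4*t), t^2*exp(-4*t) + 7*t*exp(-4*t)]
  [t^2*exp(-4*t)/2 + 6*t*exp(-4*t), -t^2*exp(-4*t)/2 - 5*t*exp(-4*t), -t^2*exp(-4*t)/2 - 4*t*exp(-4*t) + exp(-4*t)]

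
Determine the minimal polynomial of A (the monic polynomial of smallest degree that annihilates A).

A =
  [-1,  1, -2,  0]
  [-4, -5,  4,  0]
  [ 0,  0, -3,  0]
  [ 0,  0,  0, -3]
x^2 + 6*x + 9

The characteristic polynomial is χ_A(x) = (x + 3)^4, so the eigenvalues are known. The minimal polynomial is
  m_A(x) = Π_λ (x − λ)^{k_λ}
where k_λ is the size of the *largest* Jordan block for λ (equivalently, the smallest k with (A − λI)^k v = 0 for every generalised eigenvector v of λ).

  λ = -3: largest Jordan block has size 2, contributing (x + 3)^2

So m_A(x) = (x + 3)^2 = x^2 + 6*x + 9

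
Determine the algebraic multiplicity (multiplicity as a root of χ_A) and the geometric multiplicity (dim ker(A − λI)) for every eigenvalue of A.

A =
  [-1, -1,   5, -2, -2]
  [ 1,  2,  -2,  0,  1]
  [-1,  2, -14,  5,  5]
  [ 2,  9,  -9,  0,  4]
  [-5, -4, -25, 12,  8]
λ = -1: alg = 5, geom = 2

Step 1 — factor the characteristic polynomial to read off the algebraic multiplicities:
  χ_A(x) = (x + 1)^5

Step 2 — compute geometric multiplicities via the rank-nullity identity g(λ) = n − rank(A − λI):
  rank(A − (-1)·I) = 3, so dim ker(A − (-1)·I) = n − 3 = 2

Summary:
  λ = -1: algebraic multiplicity = 5, geometric multiplicity = 2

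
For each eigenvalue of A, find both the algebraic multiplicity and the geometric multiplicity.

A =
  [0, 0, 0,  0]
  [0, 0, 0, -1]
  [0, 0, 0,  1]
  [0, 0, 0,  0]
λ = 0: alg = 4, geom = 3

Step 1 — factor the characteristic polynomial to read off the algebraic multiplicities:
  χ_A(x) = x^4

Step 2 — compute geometric multiplicities via the rank-nullity identity g(λ) = n − rank(A − λI):
  rank(A − (0)·I) = 1, so dim ker(A − (0)·I) = n − 1 = 3

Summary:
  λ = 0: algebraic multiplicity = 4, geometric multiplicity = 3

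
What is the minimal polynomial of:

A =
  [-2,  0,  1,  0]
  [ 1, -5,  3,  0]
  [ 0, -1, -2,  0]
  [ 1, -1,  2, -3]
x^3 + 9*x^2 + 27*x + 27

The characteristic polynomial is χ_A(x) = (x + 3)^4, so the eigenvalues are known. The minimal polynomial is
  m_A(x) = Π_λ (x − λ)^{k_λ}
where k_λ is the size of the *largest* Jordan block for λ (equivalently, the smallest k with (A − λI)^k v = 0 for every generalised eigenvector v of λ).

  λ = -3: largest Jordan block has size 3, contributing (x + 3)^3

So m_A(x) = (x + 3)^3 = x^3 + 9*x^2 + 27*x + 27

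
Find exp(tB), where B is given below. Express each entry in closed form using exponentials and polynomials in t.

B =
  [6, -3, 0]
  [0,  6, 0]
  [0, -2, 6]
e^{tB} =
  [exp(6*t), -3*t*exp(6*t), 0]
  [0, exp(6*t), 0]
  [0, -2*t*exp(6*t), exp(6*t)]

Strategy: write B = P · J · P⁻¹ where J is a Jordan canonical form, so e^{tB} = P · e^{tJ} · P⁻¹, and e^{tJ} can be computed block-by-block.

B has Jordan form
J =
  [6, 1, 0]
  [0, 6, 0]
  [0, 0, 6]
(up to reordering of blocks).

Per-block formulas:
  For a 2×2 Jordan block J_2(6): exp(t · J_2(6)) = e^(6t)·(I + t·N), where N is the 2×2 nilpotent shift.
  For a 1×1 block at λ = 6: exp(t · [6]) = [e^(6t)].

After assembling e^{tJ} and conjugating by P, we get:

e^{tB} =
  [exp(6*t), -3*t*exp(6*t), 0]
  [0, exp(6*t), 0]
  [0, -2*t*exp(6*t), exp(6*t)]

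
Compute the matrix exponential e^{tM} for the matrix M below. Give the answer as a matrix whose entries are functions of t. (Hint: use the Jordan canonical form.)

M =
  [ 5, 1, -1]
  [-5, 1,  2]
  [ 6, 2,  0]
e^{tM} =
  [-t^2*exp(2*t) + 3*t*exp(2*t) + exp(2*t), t*exp(2*t), t^2*exp(2*t)/2 - t*exp(2*t)]
  [t^2*exp(2*t) - 5*t*exp(2*t), -t*exp(2*t) + exp(2*t), -t^2*exp(2*t)/2 + 2*t*exp(2*t)]
  [-2*t^2*exp(2*t) + 6*t*exp(2*t), 2*t*exp(2*t), t^2*exp(2*t) - 2*t*exp(2*t) + exp(2*t)]

Strategy: write M = P · J · P⁻¹ where J is a Jordan canonical form, so e^{tM} = P · e^{tJ} · P⁻¹, and e^{tJ} can be computed block-by-block.

M has Jordan form
J =
  [2, 1, 0]
  [0, 2, 1]
  [0, 0, 2]
(up to reordering of blocks).

Per-block formulas:
  For a 3×3 Jordan block J_3(2): exp(t · J_3(2)) = e^(2t)·(I + t·N + (t^2/2)·N^2), where N is the 3×3 nilpotent shift.

After assembling e^{tJ} and conjugating by P, we get:

e^{tM} =
  [-t^2*exp(2*t) + 3*t*exp(2*t) + exp(2*t), t*exp(2*t), t^2*exp(2*t)/2 - t*exp(2*t)]
  [t^2*exp(2*t) - 5*t*exp(2*t), -t*exp(2*t) + exp(2*t), -t^2*exp(2*t)/2 + 2*t*exp(2*t)]
  [-2*t^2*exp(2*t) + 6*t*exp(2*t), 2*t*exp(2*t), t^2*exp(2*t) - 2*t*exp(2*t) + exp(2*t)]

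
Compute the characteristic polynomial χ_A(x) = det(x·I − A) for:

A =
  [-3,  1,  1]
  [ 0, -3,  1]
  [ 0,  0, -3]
x^3 + 9*x^2 + 27*x + 27

Expanding det(x·I − A) (e.g. by cofactor expansion or by noting that A is similar to its Jordan form J, which has the same characteristic polynomial as A) gives
  χ_A(x) = x^3 + 9*x^2 + 27*x + 27
which factors as (x + 3)^3. The eigenvalues (with algebraic multiplicities) are λ = -3 with multiplicity 3.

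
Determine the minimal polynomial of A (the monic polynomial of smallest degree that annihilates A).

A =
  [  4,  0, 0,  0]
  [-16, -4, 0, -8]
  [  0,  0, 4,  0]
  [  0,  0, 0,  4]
x^2 - 16

The characteristic polynomial is χ_A(x) = (x - 4)^3*(x + 4), so the eigenvalues are known. The minimal polynomial is
  m_A(x) = Π_λ (x − λ)^{k_λ}
where k_λ is the size of the *largest* Jordan block for λ (equivalently, the smallest k with (A − λI)^k v = 0 for every generalised eigenvector v of λ).

  λ = -4: largest Jordan block has size 1, contributing (x + 4)
  λ = 4: largest Jordan block has size 1, contributing (x − 4)

So m_A(x) = (x - 4)*(x + 4) = x^2 - 16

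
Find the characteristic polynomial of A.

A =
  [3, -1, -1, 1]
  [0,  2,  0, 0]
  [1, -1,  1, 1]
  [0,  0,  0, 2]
x^4 - 8*x^3 + 24*x^2 - 32*x + 16

Expanding det(x·I − A) (e.g. by cofactor expansion or by noting that A is similar to its Jordan form J, which has the same characteristic polynomial as A) gives
  χ_A(x) = x^4 - 8*x^3 + 24*x^2 - 32*x + 16
which factors as (x - 2)^4. The eigenvalues (with algebraic multiplicities) are λ = 2 with multiplicity 4.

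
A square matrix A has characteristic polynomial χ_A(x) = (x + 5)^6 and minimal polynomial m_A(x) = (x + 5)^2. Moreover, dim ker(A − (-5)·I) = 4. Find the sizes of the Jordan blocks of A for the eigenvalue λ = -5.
Block sizes for λ = -5: [2, 2, 1, 1]

Step 1 — from the characteristic polynomial, algebraic multiplicity of λ = -5 is 6. From dim ker(A − (-5)·I) = 4, there are exactly 4 Jordan blocks for λ = -5.
Step 2 — from the minimal polynomial, the factor (x + 5)^2 tells us the largest block for λ = -5 has size 2.
Step 3 — with total size 6, 4 blocks, and largest block 2, the block sizes (in nonincreasing order) are [2, 2, 1, 1].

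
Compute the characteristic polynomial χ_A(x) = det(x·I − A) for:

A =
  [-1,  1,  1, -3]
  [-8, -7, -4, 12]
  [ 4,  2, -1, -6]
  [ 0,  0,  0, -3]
x^4 + 12*x^3 + 54*x^2 + 108*x + 81

Expanding det(x·I − A) (e.g. by cofactor expansion or by noting that A is similar to its Jordan form J, which has the same characteristic polynomial as A) gives
  χ_A(x) = x^4 + 12*x^3 + 54*x^2 + 108*x + 81
which factors as (x + 3)^4. The eigenvalues (with algebraic multiplicities) are λ = -3 with multiplicity 4.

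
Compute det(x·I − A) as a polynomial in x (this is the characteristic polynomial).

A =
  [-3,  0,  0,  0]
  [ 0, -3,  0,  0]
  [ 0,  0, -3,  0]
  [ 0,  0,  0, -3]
x^4 + 12*x^3 + 54*x^2 + 108*x + 81

Expanding det(x·I − A) (e.g. by cofactor expansion or by noting that A is similar to its Jordan form J, which has the same characteristic polynomial as A) gives
  χ_A(x) = x^4 + 12*x^3 + 54*x^2 + 108*x + 81
which factors as (x + 3)^4. The eigenvalues (with algebraic multiplicities) are λ = -3 with multiplicity 4.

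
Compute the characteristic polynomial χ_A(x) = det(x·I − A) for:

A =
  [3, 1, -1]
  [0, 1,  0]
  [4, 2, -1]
x^3 - 3*x^2 + 3*x - 1

Expanding det(x·I − A) (e.g. by cofactor expansion or by noting that A is similar to its Jordan form J, which has the same characteristic polynomial as A) gives
  χ_A(x) = x^3 - 3*x^2 + 3*x - 1
which factors as (x - 1)^3. The eigenvalues (with algebraic multiplicities) are λ = 1 with multiplicity 3.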